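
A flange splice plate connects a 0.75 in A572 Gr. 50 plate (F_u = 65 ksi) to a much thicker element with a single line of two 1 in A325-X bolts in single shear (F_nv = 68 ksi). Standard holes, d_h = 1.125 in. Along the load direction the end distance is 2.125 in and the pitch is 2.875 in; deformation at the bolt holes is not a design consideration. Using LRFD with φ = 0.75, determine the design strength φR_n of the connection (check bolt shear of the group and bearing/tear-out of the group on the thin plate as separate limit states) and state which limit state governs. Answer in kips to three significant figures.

Bolt shear: A_b = π·1²/4 = 0.7854 in²; R_n = 68 × 0.7854 × 2 × 1 = 106.8 kips → 0.75 × 106.8 = 80.1 kips.
Bearing (1.5 l_c t F_u ≤ 3.0 d t F_u): upper limit = 3.0·1·0.75·65 = 146.2 kips.
  Edge l_c = 2.125 − 1.125/2 = 1.562 → r_n = 114.3 kips; interior l_c = 2.875 − 1.125 = 1.75 → r_n = 128 kips.
  R_n,bearing = 1·114.3 + 1·128 = 242.2 kips → 0.75 × 242.2 = 182 kips.
Bolt shear governs: 80.1 kips.

80.1 kips (bolt shear governs)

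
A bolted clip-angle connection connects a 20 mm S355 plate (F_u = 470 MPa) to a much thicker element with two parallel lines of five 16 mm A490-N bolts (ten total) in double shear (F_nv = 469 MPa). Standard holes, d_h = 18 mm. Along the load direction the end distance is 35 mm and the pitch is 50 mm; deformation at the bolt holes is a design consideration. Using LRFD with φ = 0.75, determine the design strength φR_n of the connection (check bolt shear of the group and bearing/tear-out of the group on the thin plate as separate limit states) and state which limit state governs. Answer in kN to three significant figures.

1410 kN (bolt shear governs)

Bolt shear: A_b = π·16²/4 = 201.1 mm²; R_n = 469 × 201.1 × 10 × 2 / 1000 = 1886 kN → 0.75 × 1886 = 1410 kN.
Bearing (1.2 l_c t F_u ≤ 2.4 d t F_u): upper limit = 2.4·16·20·470 / 1000 = 361 kN.
  Edge l_c = 35 − 18/2 = 26 → r_n = 293.3 kN; interior l_c = 50 − 18 = 32 → r_n = 361 kN.
  R_n,bearing = 2·293.3 + 8·361 = 3474 kN → 0.75 × 3474 = 2610 kN.
Bolt shear governs: 1410 kN.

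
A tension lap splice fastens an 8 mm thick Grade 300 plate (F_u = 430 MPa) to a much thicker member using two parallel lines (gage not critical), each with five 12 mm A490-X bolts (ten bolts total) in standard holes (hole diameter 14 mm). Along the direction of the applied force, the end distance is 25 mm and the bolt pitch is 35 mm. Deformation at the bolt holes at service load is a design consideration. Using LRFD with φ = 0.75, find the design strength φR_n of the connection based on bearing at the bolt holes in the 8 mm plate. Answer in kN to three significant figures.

Per bolt r_n = 1.2 l_c t F_u ≤ 2.4 d t F_u; upper limit = 2.4 × 12 × 8 × 430 / 1000 = 99.07 kN.
Edge bolt: l_c = 25 − 14/2 = 18 mm → 1.2 × 18 × 8 × 430 / 1000 = 74.3 → r_n = 74.3 kN.
Interior bolts: l_c = 35 − 14 = 21 mm → 1.2 × 21 × 8 × 430 / 1000 = 86.69 → r_n = 86.69 kN.
R_n = 2 × 74.3 + 8 × 86.69 = 842.1 kN.
Design strength φR_n = 0.75 × 842.1 = 632 kN.

632 kN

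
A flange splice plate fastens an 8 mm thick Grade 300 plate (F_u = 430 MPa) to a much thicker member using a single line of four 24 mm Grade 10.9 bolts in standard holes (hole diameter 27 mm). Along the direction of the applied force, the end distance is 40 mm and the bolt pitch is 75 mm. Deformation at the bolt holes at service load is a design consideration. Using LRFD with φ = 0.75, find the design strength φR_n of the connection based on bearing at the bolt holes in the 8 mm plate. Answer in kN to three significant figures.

Per bolt r_n = 1.2 l_c t F_u ≤ 2.4 d t F_u; upper limit = 2.4 × 24 × 8 × 430 / 1000 = 198.1 kN.
Edge bolt: l_c = 40 − 27/2 = 26.5 mm → 1.2 × 26.5 × 8 × 430 / 1000 = 109.4 → r_n = 109.4 kN.
Interior bolts: l_c = 75 − 27 = 48 mm → 1.2 × 48 × 8 × 430 / 1000 = 198.1 → r_n = 198.1 kN.
R_n = 1 × 109.4 + 3 × 198.1 = 703.8 kN.
Design strength φR_n = 0.75 × 703.8 = 528 kN.

528 kN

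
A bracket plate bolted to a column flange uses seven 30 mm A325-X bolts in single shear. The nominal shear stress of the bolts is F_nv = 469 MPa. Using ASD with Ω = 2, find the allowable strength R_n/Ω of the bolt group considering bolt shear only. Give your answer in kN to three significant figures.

1160 kN

A_b = π × 30² / 4 = 706.9 mm².
R_n = F_nv · A_b · n · n_s = 469 × 706.9 × 7 × 1 / 1000 = 2321 kN.
Allowable strength R_n/Ω = 2321 / 2 = 1160 kN.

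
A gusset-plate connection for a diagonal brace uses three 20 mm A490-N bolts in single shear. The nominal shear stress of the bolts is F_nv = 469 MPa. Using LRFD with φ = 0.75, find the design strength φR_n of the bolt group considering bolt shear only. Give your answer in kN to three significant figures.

A_b = π × 20² / 4 = 314.2 mm².
R_n = F_nv · A_b · n · n_s = 469 × 314.2 × 3 × 1 / 1000 = 442 kN.
Design strength φR_n = 0.75 × 442 = 332 kN.

332 kN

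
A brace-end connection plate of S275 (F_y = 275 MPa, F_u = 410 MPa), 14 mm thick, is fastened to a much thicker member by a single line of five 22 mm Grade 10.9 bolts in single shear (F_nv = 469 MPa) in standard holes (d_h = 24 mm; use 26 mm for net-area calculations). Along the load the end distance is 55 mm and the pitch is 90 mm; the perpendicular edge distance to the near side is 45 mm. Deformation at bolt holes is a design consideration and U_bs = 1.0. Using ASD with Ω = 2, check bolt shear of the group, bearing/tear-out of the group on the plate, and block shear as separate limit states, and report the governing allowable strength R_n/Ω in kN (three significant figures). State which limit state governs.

446 kN (bolt shear governs)

Bolt shear: A_b = π·22²/4 = 380.1 mm²; R_n = 469 × 380.1 × 5 × 1 / 1000 = 891.4 kN → 891.4 / 2 = 446 kN.
Bearing: edge l_c = 43, r_n = 296.2 kN; interior l_c = 66, r_n = 303.1 kN; R_n = 296.2 + 4·303.1 = 1508 kN → 754 kN.
Block shear: A_gv = 5810, A_nv = 4172, A_nt = 448 mm²; R_n = min(0.6F_uA_nv, 0.6F_yA_gv) + U_bs·F_u·A_nt = 1142 kN → 571 kN.
Bolt shear governs: 446 kN.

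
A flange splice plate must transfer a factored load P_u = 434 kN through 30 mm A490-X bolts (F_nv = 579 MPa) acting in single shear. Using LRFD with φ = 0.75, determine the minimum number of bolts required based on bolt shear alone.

A_b = π·30²/4 = 706.9 mm².
Per-bolt design strength φR_n = 0.75 × 579 × 706.9 × 1 / 1000 = 307 kN.
n ≥ 434 / 307 = 1.414 → use 2 bolts.

2 bolts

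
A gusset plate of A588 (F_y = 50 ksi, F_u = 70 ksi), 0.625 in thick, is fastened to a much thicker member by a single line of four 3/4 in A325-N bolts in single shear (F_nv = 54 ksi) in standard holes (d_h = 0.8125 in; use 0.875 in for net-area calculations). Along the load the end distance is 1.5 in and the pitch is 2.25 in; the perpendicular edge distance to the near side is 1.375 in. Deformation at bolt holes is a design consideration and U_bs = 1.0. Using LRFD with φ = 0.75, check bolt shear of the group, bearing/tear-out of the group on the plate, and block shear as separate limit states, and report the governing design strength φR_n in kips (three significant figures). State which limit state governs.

71.6 kips (bolt shear governs)

Bolt shear: A_b = π·0.75²/4 = 0.4418 in²; R_n = 54 × 0.4418 × 4 × 1 = 95.43 kips → 0.75 × 95.43 = 71.6 kips.
Bearing: edge l_c = 1.094, r_n = 57.42 kips; interior l_c = 1.438, r_n = 75.47 kips; R_n = 57.42 + 3·75.47 = 283.8 kips → 213 kips.
Block shear: A_gv = 5.156, A_nv = 3.242, A_nt = 0.5859 in²; R_n = min(0.6F_uA_nv, 0.6F_yA_gv) + U_bs·F_u·A_nt = 177.2 kips → 133 kips.
Bolt shear governs: 71.6 kips.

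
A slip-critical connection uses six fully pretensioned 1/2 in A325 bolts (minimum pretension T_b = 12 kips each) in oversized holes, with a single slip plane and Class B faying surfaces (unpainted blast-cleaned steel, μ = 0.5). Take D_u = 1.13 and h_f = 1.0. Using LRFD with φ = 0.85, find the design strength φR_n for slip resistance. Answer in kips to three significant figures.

34.6 kips

R_n = μ · D_u · h_f · T_b · n_s · n_b = 0.5 × 1.13 × 1.0 × 12 × 1 × 6 = 40.68 kips.
Design strength φR_n = 0.85 × 40.68 = 34.6 kips.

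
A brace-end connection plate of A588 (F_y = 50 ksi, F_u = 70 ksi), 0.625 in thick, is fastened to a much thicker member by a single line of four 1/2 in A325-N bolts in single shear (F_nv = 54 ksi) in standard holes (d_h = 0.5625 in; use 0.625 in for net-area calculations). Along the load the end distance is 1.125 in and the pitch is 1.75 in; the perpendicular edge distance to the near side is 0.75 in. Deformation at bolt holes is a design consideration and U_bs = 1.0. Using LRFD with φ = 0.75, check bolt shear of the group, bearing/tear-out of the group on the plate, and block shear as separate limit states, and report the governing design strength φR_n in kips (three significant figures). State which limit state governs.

Bolt shear: A_b = π·0.5²/4 = 0.1963 in²; R_n = 54 × 0.1963 × 4 × 1 = 42.41 kips → 0.75 × 42.41 = 31.8 kips.
Bearing: edge l_c = 0.8438, r_n = 44.3 kips; interior l_c = 1.188, r_n = 52.5 kips; R_n = 44.3 + 3·52.5 = 201.8 kips → 151 kips.
Block shear: A_gv = 3.984, A_nv = 2.617, A_nt = 0.2734 in²; R_n = min(0.6F_uA_nv, 0.6F_yA_gv) + U_bs·F_u·A_nt = 129.1 kips → 96.8 kips.
Bolt shear governs: 31.8 kips.

31.8 kips (bolt shear governs)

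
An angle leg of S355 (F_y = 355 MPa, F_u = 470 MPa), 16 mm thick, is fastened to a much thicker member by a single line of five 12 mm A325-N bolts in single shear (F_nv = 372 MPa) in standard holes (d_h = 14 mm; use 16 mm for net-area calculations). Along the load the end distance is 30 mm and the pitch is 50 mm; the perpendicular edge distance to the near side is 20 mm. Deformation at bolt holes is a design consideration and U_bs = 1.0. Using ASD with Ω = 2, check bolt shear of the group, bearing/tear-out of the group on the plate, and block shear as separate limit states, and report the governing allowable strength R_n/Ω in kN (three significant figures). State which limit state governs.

105 kN (bolt shear governs)

Bolt shear: A_b = π·12²/4 = 113.1 mm²; R_n = 372 × 113.1 × 5 × 1 / 1000 = 210.4 kN → 210.4 / 2 = 105 kN.
Bearing: edge l_c = 23, r_n = 207.6 kN; interior l_c = 36, r_n = 216.6 kN; R_n = 207.6 + 4·216.6 = 1074 kN → 537 kN.
Block shear: A_gv = 3680, A_nv = 2528, A_nt = 192 mm²; R_n = min(0.6F_uA_nv, 0.6F_yA_gv) + U_bs·F_u·A_nt = 803.1 kN → 402 kN.
Bolt shear governs: 105 kN.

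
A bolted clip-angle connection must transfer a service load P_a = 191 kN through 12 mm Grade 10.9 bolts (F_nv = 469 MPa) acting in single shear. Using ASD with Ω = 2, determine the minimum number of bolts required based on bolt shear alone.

8 bolts

A_b = π·12²/4 = 113.1 mm².
Per-bolt allowable strength R_n/Ω = 469 × 113.1 × 1 / 1000 / 2 = 26.52 kN.
n ≥ 191 / 26.52 = 7.202 → use 8 bolts.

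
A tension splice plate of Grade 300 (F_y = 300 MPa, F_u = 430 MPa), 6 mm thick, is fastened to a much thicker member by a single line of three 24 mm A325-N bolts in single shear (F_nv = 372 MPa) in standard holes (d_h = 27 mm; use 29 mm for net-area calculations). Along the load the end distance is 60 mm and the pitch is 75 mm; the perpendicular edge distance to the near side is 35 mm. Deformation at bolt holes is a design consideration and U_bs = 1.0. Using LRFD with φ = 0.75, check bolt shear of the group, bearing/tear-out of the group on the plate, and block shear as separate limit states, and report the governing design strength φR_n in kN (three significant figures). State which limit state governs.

Bolt shear: A_b = π·24²/4 = 452.4 mm²; R_n = 372 × 452.4 × 3 × 1 / 1000 = 504.9 kN → 0.75 × 504.9 = 379 kN.
Bearing: edge l_c = 46.5, r_n = 144 kN; interior l_c = 48, r_n = 148.6 kN; R_n = 144 + 2·148.6 = 441.2 kN → 331 kN.
Block shear: A_gv = 1260, A_nv = 825, A_nt = 123 mm²; R_n = min(0.6F_uA_nv, 0.6F_yA_gv) + U_bs·F_u·A_nt = 265.7 kN → 199 kN.
Block shear governs: 199 kN.

199 kN (block shear governs)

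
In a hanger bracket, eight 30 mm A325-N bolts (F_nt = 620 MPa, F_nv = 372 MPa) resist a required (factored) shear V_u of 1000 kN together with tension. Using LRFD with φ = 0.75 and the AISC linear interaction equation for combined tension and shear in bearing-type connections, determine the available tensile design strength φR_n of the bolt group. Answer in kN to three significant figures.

A_b = π·30²/4 = 706.9 mm²; f_rv = 1000 × 1000 / (8 × 706.9) = 176.8 MPa.
F'_nt = 1.3 F_nt − (F_nt / φF_nv) f_rv = 1.3·620 − (620/(0.75·372))·176.8 = 413 MPa, capped at F_nt → F'_nt = 413 MPa.
R_n = F'_nt · A_b · n = 413 × 706.9 × 8 / 1000 = 2336 kN.
Design strength φR_n = 0.75 × 2336 = 1750 kN.

1750 kN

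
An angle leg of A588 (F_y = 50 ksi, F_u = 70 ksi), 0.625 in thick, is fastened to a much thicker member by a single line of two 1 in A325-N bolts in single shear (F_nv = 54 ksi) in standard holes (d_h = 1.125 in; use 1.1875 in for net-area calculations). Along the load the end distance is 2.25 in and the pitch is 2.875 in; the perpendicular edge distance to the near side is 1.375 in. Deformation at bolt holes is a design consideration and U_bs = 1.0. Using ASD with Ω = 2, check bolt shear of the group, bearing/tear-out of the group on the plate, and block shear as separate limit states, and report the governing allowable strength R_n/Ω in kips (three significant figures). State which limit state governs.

42.4 kips (bolt shear governs)

Bolt shear: A_b = π·1²/4 = 0.7854 in²; R_n = 54 × 0.7854 × 2 × 1 = 84.82 kips → 84.82 / 2 = 42.4 kips.
Bearing: edge l_c = 1.688, r_n = 88.59 kips; interior l_c = 1.75, r_n = 91.88 kips; R_n = 88.59 + 1·91.88 = 180.5 kips → 90.2 kips.
Block shear: A_gv = 3.203, A_nv = 2.09, A_nt = 0.4883 in²; R_n = min(0.6F_uA_nv, 0.6F_yA_gv) + U_bs·F_u·A_nt = 122 kips → 61 kips.
Bolt shear governs: 42.4 kips.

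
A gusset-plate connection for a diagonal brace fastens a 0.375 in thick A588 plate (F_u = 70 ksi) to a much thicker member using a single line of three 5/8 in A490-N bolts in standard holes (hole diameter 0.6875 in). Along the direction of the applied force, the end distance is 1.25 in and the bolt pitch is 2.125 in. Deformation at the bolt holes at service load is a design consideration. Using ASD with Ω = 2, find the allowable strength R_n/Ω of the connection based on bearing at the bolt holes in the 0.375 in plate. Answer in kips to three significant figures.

Per bolt r_n = 1.2 l_c t F_u ≤ 2.4 d t F_u; upper limit = 2.4 × 0.625 × 0.375 × 70 = 39.38 kips.
Edge bolt: l_c = 1.25 − 0.6875/2 = 0.9062 in → 1.2 × 0.9062 × 0.375 × 70 = 28.55 → r_n = 28.55 kips.
Interior bolts: l_c = 2.125 − 0.6875 = 1.438 in → 1.2 × 1.438 × 0.375 × 70 = 45.28 → r_n = 39.38 kips.
R_n = 1 × 28.55 + 2 × 39.38 = 107.3 kips.
Allowable strength R_n/Ω = 107.3 / 2 = 53.6 kips.

53.6 kips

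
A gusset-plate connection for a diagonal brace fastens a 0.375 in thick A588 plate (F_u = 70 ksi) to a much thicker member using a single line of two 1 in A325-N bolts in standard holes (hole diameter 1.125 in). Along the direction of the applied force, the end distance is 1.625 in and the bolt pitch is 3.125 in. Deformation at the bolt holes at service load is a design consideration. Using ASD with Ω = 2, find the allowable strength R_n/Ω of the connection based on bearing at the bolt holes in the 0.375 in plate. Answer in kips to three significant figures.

48.2 kips

Per bolt r_n = 1.2 l_c t F_u ≤ 2.4 d t F_u; upper limit = 2.4 × 1 × 0.375 × 70 = 63 kips.
Edge bolt: l_c = 1.625 − 1.125/2 = 1.062 in → 1.2 × 1.062 × 0.375 × 70 = 33.47 → r_n = 33.47 kips.
Interior bolts: l_c = 3.125 − 1.125 = 2 in → 1.2 × 2 × 0.375 × 70 = 63 → r_n = 63 kips.
R_n = 1 × 33.47 + 1 × 63 = 96.47 kips.
Allowable strength R_n/Ω = 96.47 / 2 = 48.2 kips.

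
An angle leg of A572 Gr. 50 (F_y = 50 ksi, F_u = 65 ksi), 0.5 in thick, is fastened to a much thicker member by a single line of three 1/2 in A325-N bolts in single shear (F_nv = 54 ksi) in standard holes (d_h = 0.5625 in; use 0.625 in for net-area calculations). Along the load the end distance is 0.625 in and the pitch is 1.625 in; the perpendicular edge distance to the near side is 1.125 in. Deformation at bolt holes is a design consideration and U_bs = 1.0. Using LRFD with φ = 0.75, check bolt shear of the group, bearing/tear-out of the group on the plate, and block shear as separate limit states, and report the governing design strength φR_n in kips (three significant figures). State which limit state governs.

Bolt shear: A_b = π·0.5²/4 = 0.1963 in²; R_n = 54 × 0.1963 × 3 × 1 = 31.81 kips → 0.75 × 31.81 = 23.9 kips.
Bearing: edge l_c = 0.3438, r_n = 13.41 kips; interior l_c = 1.062, r_n = 39 kips; R_n = 13.41 + 2·39 = 91.41 kips → 68.6 kips.
Block shear: A_gv = 1.938, A_nv = 1.156, A_nt = 0.4062 in²; R_n = min(0.6F_uA_nv, 0.6F_yA_gv) + U_bs·F_u·A_nt = 71.5 kips → 53.6 kips.
Bolt shear governs: 23.9 kips.

23.9 kips (bolt shear governs)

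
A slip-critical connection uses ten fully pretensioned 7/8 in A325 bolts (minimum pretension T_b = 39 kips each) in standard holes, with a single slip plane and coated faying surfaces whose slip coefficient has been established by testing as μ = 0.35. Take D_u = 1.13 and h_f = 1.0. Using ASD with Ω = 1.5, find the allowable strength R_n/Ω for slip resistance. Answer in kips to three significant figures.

R_n = μ · D_u · h_f · T_b · n_s · n_b = 0.35 × 1.13 × 1.0 × 39 × 1 × 10 = 154.2 kips.
Allowable strength R_n/Ω = 154.2 / 1.5 = 103 kips.

103 kips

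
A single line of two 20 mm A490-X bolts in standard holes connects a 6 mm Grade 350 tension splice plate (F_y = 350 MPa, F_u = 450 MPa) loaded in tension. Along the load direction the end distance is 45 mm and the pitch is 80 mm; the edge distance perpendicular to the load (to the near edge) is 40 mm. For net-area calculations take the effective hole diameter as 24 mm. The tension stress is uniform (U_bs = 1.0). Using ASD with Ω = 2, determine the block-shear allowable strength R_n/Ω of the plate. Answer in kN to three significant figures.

Shear plane L_v = 45 + 1·80 = 125 mm; A_gv = 125 × 6 = 750 mm².
A_nv = (125 − 1.5·24) × 6 = 534 mm².
A_nt = (40 − 0.5·24) × 6 = 168 mm².
0.6 F_u A_nv = 144.2 kN; 0.6 F_y A_gv = 157.5 kN → shear rupture governs the shear term.
R_n = 144.2 + 1.0 × 450 × 168 / 1000 = 219.8 kN.
Allowable strength R_n/Ω = 219.8 / 2 = 110 kN.

110 kN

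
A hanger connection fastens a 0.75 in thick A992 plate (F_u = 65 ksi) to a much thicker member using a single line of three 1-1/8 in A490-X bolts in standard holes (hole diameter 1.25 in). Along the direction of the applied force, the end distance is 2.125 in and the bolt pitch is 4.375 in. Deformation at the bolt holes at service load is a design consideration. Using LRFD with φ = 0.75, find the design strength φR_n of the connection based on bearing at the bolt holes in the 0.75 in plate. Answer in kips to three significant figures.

263 kips

Per bolt r_n = 1.2 l_c t F_u ≤ 2.4 d t F_u; upper limit = 2.4 × 1.125 × 0.75 × 65 = 131.6 kips.
Edge bolt: l_c = 2.125 − 1.25/2 = 1.5 in → 1.2 × 1.5 × 0.75 × 65 = 87.75 → r_n = 87.75 kips.
Interior bolts: l_c = 4.375 − 1.25 = 3.125 in → 1.2 × 3.125 × 0.75 × 65 = 182.8 → r_n = 131.6 kips.
R_n = 1 × 87.75 + 2 × 131.6 = 351 kips.
Design strength φR_n = 0.75 × 351 = 263 kips.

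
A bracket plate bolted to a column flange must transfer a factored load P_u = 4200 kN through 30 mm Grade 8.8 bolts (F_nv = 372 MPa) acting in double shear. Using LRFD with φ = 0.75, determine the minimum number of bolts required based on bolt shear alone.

11 bolts

A_b = π·30²/4 = 706.9 mm².
Per-bolt design strength φR_n = 0.75 × 372 × 706.9 × 2 / 1000 = 394.4 kN.
n ≥ 4200 / 394.4 = 10.65 → use 11 bolts.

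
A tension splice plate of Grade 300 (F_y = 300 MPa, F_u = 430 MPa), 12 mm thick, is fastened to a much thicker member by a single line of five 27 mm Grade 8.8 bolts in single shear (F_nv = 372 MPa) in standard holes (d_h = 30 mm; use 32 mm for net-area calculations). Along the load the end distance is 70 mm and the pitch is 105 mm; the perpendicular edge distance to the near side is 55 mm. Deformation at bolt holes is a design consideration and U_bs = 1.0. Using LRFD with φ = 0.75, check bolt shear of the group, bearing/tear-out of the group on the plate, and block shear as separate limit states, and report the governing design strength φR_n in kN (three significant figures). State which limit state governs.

799 kN (bolt shear governs)

Bolt shear: A_b = π·27²/4 = 572.6 mm²; R_n = 372 × 572.6 × 5 × 1 / 1000 = 1065 kN → 0.75 × 1065 = 799 kN.
Bearing: edge l_c = 55, r_n = 334.4 kN; interior l_c = 75, r_n = 334.4 kN; R_n = 334.4 + 4·334.4 = 1672 kN → 1250 kN.
Block shear: A_gv = 5880, A_nv = 4152, A_nt = 468 mm²; R_n = min(0.6F_uA_nv, 0.6F_yA_gv) + U_bs·F_u·A_nt = 1260 kN → 945 kN.
Bolt shear governs: 799 kN.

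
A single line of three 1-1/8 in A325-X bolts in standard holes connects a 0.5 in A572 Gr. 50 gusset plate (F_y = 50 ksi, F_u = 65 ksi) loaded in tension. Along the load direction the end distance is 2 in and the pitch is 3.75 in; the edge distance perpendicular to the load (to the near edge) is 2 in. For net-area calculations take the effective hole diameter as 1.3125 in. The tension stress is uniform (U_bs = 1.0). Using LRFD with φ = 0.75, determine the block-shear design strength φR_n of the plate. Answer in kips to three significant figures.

124 kips

Shear plane L_v = 2 + 2·3.75 = 9.5 in; A_gv = 9.5 × 0.5 = 4.75 in².
A_nv = (9.5 − 2.5·1.3125) × 0.5 = 3.109 in².
A_nt = (2 − 0.5·1.3125) × 0.5 = 0.6719 in².
0.6 F_u A_nv = 121.3 kips; 0.6 F_y A_gv = 142.5 kips → shear rupture governs the shear term.
R_n = 121.3 + 1.0 × 65 × 0.6719 = 164.9 kips.
Design strength φR_n = 0.75 × 164.9 = 124 kips.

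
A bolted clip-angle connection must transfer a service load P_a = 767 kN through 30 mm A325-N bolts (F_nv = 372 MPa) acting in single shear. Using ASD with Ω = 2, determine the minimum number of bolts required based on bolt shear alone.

A_b = π·30²/4 = 706.9 mm².
Per-bolt allowable strength R_n/Ω = 372 × 706.9 × 1 / 1000 / 2 = 131.5 kN.
n ≥ 767 / 131.5 = 5.834 → use 6 bolts.

6 bolts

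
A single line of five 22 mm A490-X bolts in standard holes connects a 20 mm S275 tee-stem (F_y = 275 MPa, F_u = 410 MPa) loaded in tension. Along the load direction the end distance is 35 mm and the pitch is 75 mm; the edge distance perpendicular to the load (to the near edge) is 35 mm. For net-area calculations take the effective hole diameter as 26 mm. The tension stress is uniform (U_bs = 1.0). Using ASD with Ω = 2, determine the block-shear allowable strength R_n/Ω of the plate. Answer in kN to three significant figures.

626 kN

Shear plane L_v = 35 + 4·75 = 335 mm; A_gv = 335 × 20 = 6700 mm².
A_nv = (335 − 4.5·26) × 20 = 4360 mm².
A_nt = (35 − 0.5·26) × 20 = 440 mm².
0.6 F_u A_nv = 1073 kN; 0.6 F_y A_gv = 1106 kN → shear rupture governs the shear term.
R_n = 1073 + 1.0 × 410 × 440 / 1000 = 1253 kN.
Allowable strength R_n/Ω = 1253 / 2 = 626 kN.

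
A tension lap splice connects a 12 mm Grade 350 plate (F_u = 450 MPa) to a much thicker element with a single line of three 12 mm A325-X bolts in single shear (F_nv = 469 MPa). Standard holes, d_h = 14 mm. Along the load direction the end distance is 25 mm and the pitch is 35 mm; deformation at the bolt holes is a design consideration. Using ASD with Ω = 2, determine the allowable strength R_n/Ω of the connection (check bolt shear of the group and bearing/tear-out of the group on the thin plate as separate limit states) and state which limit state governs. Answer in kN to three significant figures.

79.6 kN (bolt shear governs)

Bolt shear: A_b = π·12²/4 = 113.1 mm²; R_n = 469 × 113.1 × 3 × 1 / 1000 = 159.1 kN → 159.1 / 2 = 79.6 kN.
Bearing (1.2 l_c t F_u ≤ 2.4 d t F_u): upper limit = 2.4·12·12·450 / 1000 = 155.5 kN.
  Edge l_c = 25 − 14/2 = 18 → r_n = 116.6 kN; interior l_c = 35 − 14 = 21 → r_n = 136.1 kN.
  R_n,bearing = 1·116.6 + 2·136.1 = 388.8 kN → 388.8 / 2 = 194 kN.
Bolt shear governs: 79.6 kN.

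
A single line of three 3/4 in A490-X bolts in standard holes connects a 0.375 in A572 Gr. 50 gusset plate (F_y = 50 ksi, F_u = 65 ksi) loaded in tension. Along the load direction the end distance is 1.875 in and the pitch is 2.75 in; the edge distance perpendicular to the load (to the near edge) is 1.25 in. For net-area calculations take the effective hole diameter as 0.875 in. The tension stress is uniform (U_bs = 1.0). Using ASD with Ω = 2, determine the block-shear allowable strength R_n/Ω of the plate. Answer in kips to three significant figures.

Shear plane L_v = 1.875 + 2·2.75 = 7.375 in; A_gv = 7.375 × 0.375 = 2.766 in².
A_nv = (7.375 − 2.5·0.875) × 0.375 = 1.945 in².
A_nt = (1.25 − 0.5·0.875) × 0.375 = 0.3047 in².
0.6 F_u A_nv = 75.87 kips; 0.6 F_y A_gv = 82.97 kips → shear rupture governs the shear term.
R_n = 75.87 + 1.0 × 65 × 0.3047 = 95.67 kips.
Allowable strength R_n/Ω = 95.67 / 2 = 47.8 kips.

47.8 kips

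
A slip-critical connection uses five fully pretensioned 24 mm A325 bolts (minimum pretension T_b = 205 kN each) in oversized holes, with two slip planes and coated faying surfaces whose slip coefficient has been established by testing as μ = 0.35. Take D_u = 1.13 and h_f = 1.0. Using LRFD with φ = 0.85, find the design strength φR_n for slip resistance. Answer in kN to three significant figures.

R_n = μ · D_u · h_f · T_b · n_s · n_b = 0.35 × 1.13 × 1.0 × 205 × 2 × 5 = 810.8 kN.
Design strength φR_n = 0.85 × 810.8 = 689 kN.

689 kN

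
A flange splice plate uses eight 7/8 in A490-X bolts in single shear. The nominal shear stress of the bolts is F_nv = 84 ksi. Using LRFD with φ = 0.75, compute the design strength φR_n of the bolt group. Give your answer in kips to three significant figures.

303 kips

A_b = π × 0.875² / 4 = 0.6013 in².
R_n = F_nv · A_b · n · n_s = 84 × 0.6013 × 8 × 1 = 404.1 kips.
Design strength φR_n = 0.75 × 404.1 = 303 kips.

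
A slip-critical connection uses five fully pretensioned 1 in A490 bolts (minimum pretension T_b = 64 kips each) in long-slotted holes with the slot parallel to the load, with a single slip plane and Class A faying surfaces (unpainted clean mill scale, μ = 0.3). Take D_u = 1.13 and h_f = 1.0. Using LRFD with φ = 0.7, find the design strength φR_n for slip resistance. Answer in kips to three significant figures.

R_n = μ · D_u · h_f · T_b · n_s · n_b = 0.3 × 1.13 × 1.0 × 64 × 1 × 5 = 108.5 kips.
Design strength φR_n = 0.7 × 108.5 = 75.9 kips.

75.9 kips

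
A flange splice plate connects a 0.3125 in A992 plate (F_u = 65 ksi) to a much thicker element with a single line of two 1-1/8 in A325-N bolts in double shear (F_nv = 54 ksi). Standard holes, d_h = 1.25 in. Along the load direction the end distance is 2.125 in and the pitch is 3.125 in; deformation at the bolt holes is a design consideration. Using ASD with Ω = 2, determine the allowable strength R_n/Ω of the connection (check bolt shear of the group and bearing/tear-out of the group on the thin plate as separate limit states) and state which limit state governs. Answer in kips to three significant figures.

41.1 kips (bearing governs)

Bolt shear: A_b = π·1.125²/4 = 0.994 in²; R_n = 54 × 0.994 × 2 × 2 = 214.7 kips → 214.7 / 2 = 107 kips.
Bearing (1.2 l_c t F_u ≤ 2.4 d t F_u): upper limit = 2.4·1.125·0.3125·65 = 54.84 kips.
  Edge l_c = 2.125 − 1.25/2 = 1.5 → r_n = 36.56 kips; interior l_c = 3.125 − 1.25 = 1.875 → r_n = 45.7 kips.
  R_n,bearing = 1·36.56 + 1·45.7 = 82.27 kips → 82.27 / 2 = 41.1 kips.
Bearing governs: 41.1 kips.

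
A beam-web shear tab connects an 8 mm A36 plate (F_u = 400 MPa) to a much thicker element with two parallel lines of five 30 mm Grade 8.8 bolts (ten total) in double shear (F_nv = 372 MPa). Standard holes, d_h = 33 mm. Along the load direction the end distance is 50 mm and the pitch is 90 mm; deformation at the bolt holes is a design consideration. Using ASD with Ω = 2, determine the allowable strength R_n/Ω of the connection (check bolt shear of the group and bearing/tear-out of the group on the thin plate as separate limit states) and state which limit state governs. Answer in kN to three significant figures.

Bolt shear: A_b = π·30²/4 = 706.9 mm²; R_n = 372 × 706.9 × 10 × 2 / 1000 = 5259 kN → 5259 / 2 = 2630 kN.
Bearing (1.2 l_c t F_u ≤ 2.4 d t F_u): upper limit = 2.4·30·8·400 / 1000 = 230.4 kN.
  Edge l_c = 50 − 33/2 = 33.5 → r_n = 128.6 kN; interior l_c = 90 − 33 = 57 → r_n = 218.9 kN.
  R_n,bearing = 2·128.6 + 8·218.9 = 2008 kN → 2008 / 2 = 1000 kN.
Bearing governs: 1000 kN.

1000 kN (bearing governs)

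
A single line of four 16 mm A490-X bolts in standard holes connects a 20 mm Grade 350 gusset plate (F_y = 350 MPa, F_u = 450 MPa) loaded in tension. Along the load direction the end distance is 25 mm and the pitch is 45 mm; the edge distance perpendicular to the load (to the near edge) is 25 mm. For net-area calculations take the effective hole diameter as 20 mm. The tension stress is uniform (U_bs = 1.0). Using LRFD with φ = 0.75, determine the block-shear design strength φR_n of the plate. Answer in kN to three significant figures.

Shear plane L_v = 25 + 3·45 = 160 mm; A_gv = 160 × 20 = 3200 mm².
A_nv = (160 − 3.5·20) × 20 = 1800 mm².
A_nt = (25 − 0.5·20) × 20 = 300 mm².
0.6 F_u A_nv = 486 kN; 0.6 F_y A_gv = 672 kN → shear rupture governs the shear term.
R_n = 486 + 1.0 × 450 × 300 / 1000 = 621 kN.
Design strength φR_n = 0.75 × 621 = 466 kN.

466 kN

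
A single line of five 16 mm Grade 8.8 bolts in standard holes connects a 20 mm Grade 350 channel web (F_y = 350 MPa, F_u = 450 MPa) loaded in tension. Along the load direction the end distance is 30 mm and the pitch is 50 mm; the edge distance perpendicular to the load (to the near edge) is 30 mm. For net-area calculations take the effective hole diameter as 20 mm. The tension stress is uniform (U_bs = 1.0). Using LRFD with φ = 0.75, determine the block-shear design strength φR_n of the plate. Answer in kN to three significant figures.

702 kN

Shear plane L_v = 30 + 4·50 = 230 mm; A_gv = 230 × 20 = 4600 mm².
A_nv = (230 − 4.5·20) × 20 = 2800 mm².
A_nt = (30 − 0.5·20) × 20 = 400 mm².
0.6 F_u A_nv = 756 kN; 0.6 F_y A_gv = 966 kN → shear rupture governs the shear term.
R_n = 756 + 1.0 × 450 × 400 / 1000 = 936 kN.
Design strength φR_n = 0.75 × 936 = 702 kN.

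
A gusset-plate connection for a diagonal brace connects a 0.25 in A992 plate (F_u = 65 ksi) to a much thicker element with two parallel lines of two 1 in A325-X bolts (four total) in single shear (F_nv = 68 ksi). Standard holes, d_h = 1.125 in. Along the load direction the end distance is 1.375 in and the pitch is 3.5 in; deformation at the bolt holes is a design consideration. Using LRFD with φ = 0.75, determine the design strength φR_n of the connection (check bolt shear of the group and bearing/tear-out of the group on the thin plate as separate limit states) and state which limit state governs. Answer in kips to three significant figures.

82.3 kips (bearing governs)

Bolt shear: A_b = π·1²/4 = 0.7854 in²; R_n = 68 × 0.7854 × 4 × 1 = 213.6 kips → 0.75 × 213.6 = 160 kips.
Bearing (1.2 l_c t F_u ≤ 2.4 d t F_u): upper limit = 2.4·1·0.25·65 = 39 kips.
  Edge l_c = 1.375 − 1.125/2 = 0.8125 → r_n = 15.84 kips; interior l_c = 3.5 − 1.125 = 2.375 → r_n = 39 kips.
  R_n,bearing = 2·15.84 + 2·39 = 109.7 kips → 0.75 × 109.7 = 82.3 kips.
Bearing governs: 82.3 kips.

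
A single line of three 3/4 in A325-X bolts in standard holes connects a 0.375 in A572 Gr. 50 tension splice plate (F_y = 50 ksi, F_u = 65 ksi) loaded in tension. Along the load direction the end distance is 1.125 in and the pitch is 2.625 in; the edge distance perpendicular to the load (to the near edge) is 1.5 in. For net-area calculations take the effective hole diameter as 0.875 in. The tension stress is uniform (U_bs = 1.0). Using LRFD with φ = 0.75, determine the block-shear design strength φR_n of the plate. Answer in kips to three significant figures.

Shear plane L_v = 1.125 + 2·2.625 = 6.375 in; A_gv = 6.375 × 0.375 = 2.391 in².
A_nv = (6.375 − 2.5·0.875) × 0.375 = 1.57 in².
A_nt = (1.5 − 0.5·0.875) × 0.375 = 0.3984 in².
0.6 F_u A_nv = 61.24 kips; 0.6 F_y A_gv = 71.72 kips → shear rupture governs the shear term.
R_n = 61.24 + 1.0 × 65 × 0.3984 = 87.14 kips.
Design strength φR_n = 0.75 × 87.14 = 65.4 kips.

65.4 kips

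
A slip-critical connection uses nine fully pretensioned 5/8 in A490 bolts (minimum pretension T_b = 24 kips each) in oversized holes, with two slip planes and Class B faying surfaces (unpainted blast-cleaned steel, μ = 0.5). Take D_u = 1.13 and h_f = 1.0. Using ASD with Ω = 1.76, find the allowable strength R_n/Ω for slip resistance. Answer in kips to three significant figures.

139 kips

R_n = μ · D_u · h_f · T_b · n_s · n_b = 0.5 × 1.13 × 1.0 × 24 × 2 × 9 = 244.1 kips.
Allowable strength R_n/Ω = 244.1 / 1.76 = 139 kips.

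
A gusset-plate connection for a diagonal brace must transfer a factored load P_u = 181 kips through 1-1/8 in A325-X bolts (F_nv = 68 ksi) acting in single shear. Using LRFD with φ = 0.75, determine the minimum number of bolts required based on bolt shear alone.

A_b = π·1.125²/4 = 0.994 in².
Per-bolt design strength φR_n = 0.75 × 68 × 0.994 × 1 = 50.69 kips.
n ≥ 181 / 50.69 = 3.57 → use 4 bolts.

4 bolts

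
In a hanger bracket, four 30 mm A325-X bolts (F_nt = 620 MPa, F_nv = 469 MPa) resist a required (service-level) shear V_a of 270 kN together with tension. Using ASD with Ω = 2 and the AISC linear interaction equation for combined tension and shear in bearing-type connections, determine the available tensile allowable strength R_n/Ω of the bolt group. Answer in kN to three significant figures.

783 kN

A_b = π·30²/4 = 706.9 mm²; f_rv = 270 × 1000 / (4 × 706.9) = 95.49 MPa.
F'_nt = 1.3 F_nt − (Ω F_nt / F_nv) f_rv = 1.3·620 − (2·620/469)·95.49 = 553.5 MPa, capped at F_nt → F'_nt = 553.5 MPa.
R_n = F'_nt · A_b · n = 553.5 × 706.9 × 4 / 1000 = 1565 kN.
Allowable strength R_n/Ω = 1565 / 2 = 783 kN.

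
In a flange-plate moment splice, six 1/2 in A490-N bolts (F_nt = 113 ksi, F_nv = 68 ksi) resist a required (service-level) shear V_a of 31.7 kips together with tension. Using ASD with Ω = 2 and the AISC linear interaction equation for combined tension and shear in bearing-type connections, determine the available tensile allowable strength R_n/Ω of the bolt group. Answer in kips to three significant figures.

A_b = π·0.5²/4 = 0.1963 in²; f_rv = 31.7 / (6 × 0.1963) = 26.91 ksi.
F'_nt = 1.3 F_nt − (Ω F_nt / F_nv) f_rv = 1.3·113 − (2·113/68)·26.91 = 57.47 ksi, capped at F_nt → F'_nt = 57.47 ksi.
R_n = F'_nt · A_b · n = 57.47 × 0.1963 × 6 = 67.71 kips.
Allowable strength R_n/Ω = 67.71 / 2 = 33.9 kips.

33.9 kips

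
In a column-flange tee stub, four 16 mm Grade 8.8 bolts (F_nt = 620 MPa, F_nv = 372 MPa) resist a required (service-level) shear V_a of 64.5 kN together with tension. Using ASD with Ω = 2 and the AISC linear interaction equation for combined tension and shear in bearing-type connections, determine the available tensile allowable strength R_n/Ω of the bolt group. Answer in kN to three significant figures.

217 kN

A_b = π·16²/4 = 201.1 mm²; f_rv = 64.5 × 1000 / (4 × 201.1) = 80.2 MPa.
F'_nt = 1.3 F_nt − (Ω F_nt / F_nv) f_rv = 1.3·620 − (2·620/372)·80.2 = 538.7 MPa, capped at F_nt → F'_nt = 538.7 MPa.
R_n = F'_nt · A_b · n = 538.7 × 201.1 × 4 / 1000 = 433.2 kN.
Allowable strength R_n/Ω = 433.2 / 2 = 217 kN.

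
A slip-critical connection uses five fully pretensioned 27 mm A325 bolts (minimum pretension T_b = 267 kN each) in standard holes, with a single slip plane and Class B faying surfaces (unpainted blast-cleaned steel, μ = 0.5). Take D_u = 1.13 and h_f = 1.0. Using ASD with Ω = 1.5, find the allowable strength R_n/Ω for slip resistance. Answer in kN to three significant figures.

503 kN

R_n = μ · D_u · h_f · T_b · n_s · n_b = 0.5 × 1.13 × 1.0 × 267 × 1 × 5 = 754.3 kN.
Allowable strength R_n/Ω = 754.3 / 1.5 = 503 kN.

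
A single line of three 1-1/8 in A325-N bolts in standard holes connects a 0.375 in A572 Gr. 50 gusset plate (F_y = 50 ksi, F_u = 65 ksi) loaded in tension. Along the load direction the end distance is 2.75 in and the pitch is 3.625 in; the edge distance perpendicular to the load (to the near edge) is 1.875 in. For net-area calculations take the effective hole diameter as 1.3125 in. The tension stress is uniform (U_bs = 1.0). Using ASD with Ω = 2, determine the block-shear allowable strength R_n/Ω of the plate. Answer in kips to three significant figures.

64 kips

Shear plane L_v = 2.75 + 2·3.625 = 10 in; A_gv = 10 × 0.375 = 3.75 in².
A_nv = (10 − 2.5·1.3125) × 0.375 = 2.52 in².
A_nt = (1.875 − 0.5·1.3125) × 0.375 = 0.457 in².
0.6 F_u A_nv = 98.26 kips; 0.6 F_y A_gv = 112.5 kips → shear rupture governs the shear term.
R_n = 98.26 + 1.0 × 65 × 0.457 = 128 kips.
Allowable strength R_n/Ω = 128 / 2 = 64 kips.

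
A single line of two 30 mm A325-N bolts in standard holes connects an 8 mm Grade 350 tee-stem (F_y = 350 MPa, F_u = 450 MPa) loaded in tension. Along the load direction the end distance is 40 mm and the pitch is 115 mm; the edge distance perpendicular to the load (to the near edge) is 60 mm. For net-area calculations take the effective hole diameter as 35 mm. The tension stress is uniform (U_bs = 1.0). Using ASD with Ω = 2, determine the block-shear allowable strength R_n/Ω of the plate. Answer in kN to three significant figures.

Shear plane L_v = 40 + 1·115 = 155 mm; A_gv = 155 × 8 = 1240 mm².
A_nv = (155 − 1.5·35) × 8 = 820 mm².
A_nt = (60 − 0.5·35) × 8 = 340 mm².
0.6 F_u A_nv = 221.4 kN; 0.6 F_y A_gv = 260.4 kN → shear rupture governs the shear term.
R_n = 221.4 + 1.0 × 450 × 340 / 1000 = 374.4 kN.
Allowable strength R_n/Ω = 374.4 / 2 = 187 kN.

187 kN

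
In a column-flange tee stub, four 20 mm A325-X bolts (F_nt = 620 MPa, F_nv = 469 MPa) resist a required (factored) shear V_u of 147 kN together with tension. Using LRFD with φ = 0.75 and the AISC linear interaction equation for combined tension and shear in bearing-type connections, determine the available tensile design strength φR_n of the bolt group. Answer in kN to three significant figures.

565 kN

A_b = π·20²/4 = 314.2 mm²; f_rv = 147 × 1000 / (4 × 314.2) = 117 MPa.
F'_nt = 1.3 F_nt − (F_nt / φF_nv) f_rv = 1.3·620 − (620/(0.75·469))·117 = 599.8 MPa, capped at F_nt → F'_nt = 599.8 MPa.
R_n = F'_nt · A_b · n = 599.8 × 314.2 × 4 / 1000 = 753.7 kN.
Design strength φR_n = 0.75 × 753.7 = 565 kN.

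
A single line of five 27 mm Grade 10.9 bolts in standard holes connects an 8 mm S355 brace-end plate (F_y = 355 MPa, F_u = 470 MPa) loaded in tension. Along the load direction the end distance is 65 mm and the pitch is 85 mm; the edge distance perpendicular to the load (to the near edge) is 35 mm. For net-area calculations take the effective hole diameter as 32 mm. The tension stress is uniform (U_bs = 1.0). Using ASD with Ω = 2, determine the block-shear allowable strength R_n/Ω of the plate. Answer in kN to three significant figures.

330 kN

Shear plane L_v = 65 + 4·85 = 405 mm; A_gv = 405 × 8 = 3240 mm².
A_nv = (405 − 4.5·32) × 8 = 2088 mm².
A_nt = (35 − 0.5·32) × 8 = 152 mm².
0.6 F_u A_nv = 588.8 kN; 0.6 F_y A_gv = 690.1 kN → shear rupture governs the shear term.
R_n = 588.8 + 1.0 × 470 × 152 / 1000 = 660.3 kN.
Allowable strength R_n/Ω = 660.3 / 2 = 330 kN.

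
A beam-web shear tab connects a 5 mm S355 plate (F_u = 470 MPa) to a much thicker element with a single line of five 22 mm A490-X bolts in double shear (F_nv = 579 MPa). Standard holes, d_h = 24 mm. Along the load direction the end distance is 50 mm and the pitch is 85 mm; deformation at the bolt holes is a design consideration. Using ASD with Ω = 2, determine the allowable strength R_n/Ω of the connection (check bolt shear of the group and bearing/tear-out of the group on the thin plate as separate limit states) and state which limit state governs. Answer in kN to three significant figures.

Bolt shear: A_b = π·22²/4 = 380.1 mm²; R_n = 579 × 380.1 × 5 × 2 / 1000 = 2201 kN → 2201 / 2 = 1100 kN.
Bearing (1.2 l_c t F_u ≤ 2.4 d t F_u): upper limit = 2.4·22·5·470 / 1000 = 124.1 kN.
  Edge l_c = 50 − 24/2 = 38 → r_n = 107.2 kN; interior l_c = 85 − 24 = 61 → r_n = 124.1 kN.
  R_n,bearing = 1·107.2 + 4·124.1 = 603.5 kN → 603.5 / 2 = 302 kN.
Bearing governs: 302 kN.

302 kN (bearing governs)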